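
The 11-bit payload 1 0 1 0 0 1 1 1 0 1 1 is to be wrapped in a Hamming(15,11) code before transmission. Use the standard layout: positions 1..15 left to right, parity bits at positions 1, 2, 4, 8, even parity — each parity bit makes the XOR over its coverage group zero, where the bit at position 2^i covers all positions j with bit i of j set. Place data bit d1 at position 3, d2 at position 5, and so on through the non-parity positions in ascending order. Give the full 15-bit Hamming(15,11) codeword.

Place data bits at non-power-of-two positions: b3=1, b5=0, b6=1, b7=0, b9=0, b10=1, b11=1, b12=1, b13=0, b14=1, b15=1.
p1 = XOR of data positions {3,5,7,9,11,13,15} = 1⊕0⊕0⊕0⊕1⊕0⊕1 = 1
p2 = XOR of data positions {3,6,7,10,11,14,15} = 1⊕1⊕0⊕1⊕1⊕1⊕1 = 0
p4 = XOR of data positions {5,6,7,12,13,14,15} = 0⊕1⊕0⊕1⊕0⊕1⊕1 = 0
p8 = XOR of data positions {9,10,11,12,13,14,15} = 0⊕1⊕1⊕1⊕0⊕1⊕1 = 1
Codeword b1..b15 = 101001010111011

101001010111011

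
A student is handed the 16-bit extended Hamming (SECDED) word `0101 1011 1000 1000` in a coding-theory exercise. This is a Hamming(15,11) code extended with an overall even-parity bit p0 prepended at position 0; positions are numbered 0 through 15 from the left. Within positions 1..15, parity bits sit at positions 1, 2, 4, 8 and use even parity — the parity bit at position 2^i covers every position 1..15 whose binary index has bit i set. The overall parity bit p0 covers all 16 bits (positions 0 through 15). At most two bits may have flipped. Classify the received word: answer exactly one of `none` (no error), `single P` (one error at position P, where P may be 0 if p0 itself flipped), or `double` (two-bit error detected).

s1: b1⊕b3⊕b5⊕b7⊕b9⊕b11⊕b13⊕b15 = 1⊕1⊕0⊕1⊕0⊕0⊕0⊕0 = 1
s2: b2⊕b3⊕b6⊕b7⊕b10⊕b11⊕b14⊕b15 = 0⊕1⊕1⊕1⊕0⊕0⊕0⊕0 = 1
s4: b4⊕b5⊕b6⊕b7⊕b12⊕b13⊕b14⊕b15 = 1⊕0⊕1⊕1⊕1⊕0⊕0⊕0 = 0
s8: b8⊕b9⊕b10⊕b11⊕b12⊕b13⊕b14⊕b15 = 1⊕0⊕0⊕0⊕1⊕0⊕0⊕0 = 0
Syndrome (s8...s1) = 0011 → position 3.
Overall parity (XOR of all 16 bits, including p0): 0⊕1⊕0⊕1⊕1⊕0⊕1⊕1⊕1⊕0⊕0⊕0⊕1⊕0⊕0⊕0 = 1
Overall=1, syndrome position=3 → single-bit error at position 3.

single 3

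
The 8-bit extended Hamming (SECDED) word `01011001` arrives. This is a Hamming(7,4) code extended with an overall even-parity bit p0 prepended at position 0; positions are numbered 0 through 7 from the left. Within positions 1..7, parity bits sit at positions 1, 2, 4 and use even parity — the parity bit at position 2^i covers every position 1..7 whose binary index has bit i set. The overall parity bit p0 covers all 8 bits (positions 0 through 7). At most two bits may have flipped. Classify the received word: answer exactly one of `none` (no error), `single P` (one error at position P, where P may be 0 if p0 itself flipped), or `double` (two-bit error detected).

double

s1: b1⊕b3⊕b5⊕b7 = 1⊕1⊕0⊕1 = 1
s2: b2⊕b3⊕b6⊕b7 = 0⊕1⊕0⊕1 = 0
s4: b4⊕b5⊕b6⊕b7 = 1⊕0⊕0⊕1 = 0
Syndrome (s4...s1) = 001 → position 1.
Overall parity (XOR of all 8 bits, including p0): 0⊕1⊕0⊕1⊕1⊕0⊕0⊕1 = 0
Overall=0, syndrome position=1 → double-bit error detected (uncorrectable).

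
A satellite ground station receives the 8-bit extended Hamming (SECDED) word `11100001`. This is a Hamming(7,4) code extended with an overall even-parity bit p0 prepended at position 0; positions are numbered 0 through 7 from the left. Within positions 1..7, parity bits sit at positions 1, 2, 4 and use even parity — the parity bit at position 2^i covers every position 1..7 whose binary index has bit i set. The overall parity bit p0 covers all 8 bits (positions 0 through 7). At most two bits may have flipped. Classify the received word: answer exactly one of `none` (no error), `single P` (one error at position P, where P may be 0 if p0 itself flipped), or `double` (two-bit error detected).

double

s1: b1⊕b3⊕b5⊕b7 = 1⊕0⊕0⊕1 = 0
s2: b2⊕b3⊕b6⊕b7 = 1⊕0⊕0⊕1 = 0
s4: b4⊕b5⊕b6⊕b7 = 0⊕0⊕0⊕1 = 1
Syndrome (s4...s1) = 100 → position 4.
Overall parity (XOR of all 8 bits, including p0): 1⊕1⊕1⊕0⊕0⊕0⊕0⊕1 = 0
Overall=0, syndrome position=4 → double-bit error detected (uncorrectable).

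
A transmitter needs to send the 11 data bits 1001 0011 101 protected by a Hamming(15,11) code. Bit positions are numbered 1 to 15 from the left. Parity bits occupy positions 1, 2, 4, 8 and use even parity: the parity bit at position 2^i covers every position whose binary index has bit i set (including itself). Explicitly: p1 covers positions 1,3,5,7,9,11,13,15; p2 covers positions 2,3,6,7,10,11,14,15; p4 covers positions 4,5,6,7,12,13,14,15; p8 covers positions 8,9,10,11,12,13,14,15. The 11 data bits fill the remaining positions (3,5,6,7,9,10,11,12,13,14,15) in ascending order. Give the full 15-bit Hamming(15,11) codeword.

101000100011101

Place data bits at non-power-of-two positions: b3=1, b5=0, b6=0, b7=1, b9=0, b10=0, b11=1, b12=1, b13=1, b14=0, b15=1.
p1 = XOR of data positions {3,5,7,9,11,13,15} = 1⊕0⊕1⊕0⊕1⊕1⊕1 = 1
p2 = XOR of data positions {3,6,7,10,11,14,15} = 1⊕0⊕1⊕0⊕1⊕0⊕1 = 0
p4 = XOR of data positions {5,6,7,12,13,14,15} = 0⊕0⊕1⊕1⊕1⊕0⊕1 = 0
p8 = XOR of data positions {9,10,11,12,13,14,15} = 0⊕0⊕1⊕1⊕1⊕0⊕1 = 0
Codeword b1..b15 = 101000100011101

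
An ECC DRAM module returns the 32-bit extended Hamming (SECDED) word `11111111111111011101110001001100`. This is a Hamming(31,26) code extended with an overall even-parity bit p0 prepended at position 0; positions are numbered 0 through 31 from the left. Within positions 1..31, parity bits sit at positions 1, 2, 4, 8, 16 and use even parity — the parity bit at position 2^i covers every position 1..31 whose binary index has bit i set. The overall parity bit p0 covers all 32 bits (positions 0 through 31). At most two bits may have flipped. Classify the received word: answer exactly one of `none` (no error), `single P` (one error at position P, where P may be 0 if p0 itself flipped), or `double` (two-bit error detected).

s1: b1⊕b3⊕b5⊕b7⊕b9⊕b11⊕b13⊕b15⊕b17⊕b19⊕b21⊕b23⊕b25⊕b27⊕b29⊕b31 = 1⊕1⊕1⊕1⊕1⊕1⊕1⊕1⊕1⊕1⊕1⊕0⊕1⊕0⊕1⊕0 = 1
s2: b2⊕b3⊕b6⊕b7⊕b10⊕b11⊕b14⊕b15⊕b18⊕b19⊕b22⊕b23⊕b26⊕b27⊕b30⊕b31 = 1⊕1⊕1⊕1⊕1⊕1⊕0⊕1⊕0⊕1⊕0⊕0⊕0⊕0⊕0⊕0 = 0
s4: b4⊕b5⊕b6⊕b7⊕b12⊕b13⊕b14⊕b15⊕b20⊕b21⊕b22⊕b23⊕b28⊕b29⊕b30⊕b31 = 1⊕1⊕1⊕1⊕1⊕1⊕0⊕1⊕1⊕1⊕0⊕0⊕1⊕1⊕0⊕0 = 1
s8: b8⊕b9⊕b10⊕b11⊕b12⊕b13⊕b14⊕b15⊕b24⊕b25⊕b26⊕b27⊕b28⊕b29⊕b30⊕b31 = 1⊕1⊕1⊕1⊕1⊕1⊕0⊕1⊕0⊕1⊕0⊕0⊕1⊕1⊕0⊕0 = 0
s16: b16⊕b17⊕b18⊕b19⊕b20⊕b21⊕b22⊕b23⊕b24⊕b25⊕b26⊕b27⊕b28⊕b29⊕b30⊕b31 = 1⊕1⊕0⊕1⊕1⊕1⊕0⊕0⊕0⊕1⊕0⊕0⊕1⊕1⊕0⊕0 = 0
Syndrome (s16...s1) = 00101 → position 5.
Overall parity (XOR of all 32 bits, including p0): 1⊕1⊕1⊕1⊕1⊕1⊕1⊕1⊕1⊕1⊕1⊕1⊕1⊕1⊕0⊕1⊕1⊕1⊕0⊕1⊕1⊕1⊕0⊕0⊕0⊕1⊕0⊕0⊕1⊕1⊕0⊕0 = 1
Overall=1, syndrome position=5 → single-bit error at position 5.

single 5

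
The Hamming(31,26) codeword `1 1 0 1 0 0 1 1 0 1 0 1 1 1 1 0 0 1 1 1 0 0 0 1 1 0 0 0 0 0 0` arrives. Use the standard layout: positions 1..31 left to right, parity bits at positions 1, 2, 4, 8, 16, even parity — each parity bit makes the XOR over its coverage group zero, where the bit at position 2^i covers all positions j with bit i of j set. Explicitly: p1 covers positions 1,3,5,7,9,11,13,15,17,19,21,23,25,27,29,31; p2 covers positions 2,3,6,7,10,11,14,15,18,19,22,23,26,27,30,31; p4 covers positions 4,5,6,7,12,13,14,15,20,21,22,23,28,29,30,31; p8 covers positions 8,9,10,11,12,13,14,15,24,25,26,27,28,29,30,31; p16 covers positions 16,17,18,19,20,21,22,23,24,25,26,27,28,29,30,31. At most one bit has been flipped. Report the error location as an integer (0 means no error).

22

s1: b1⊕b3⊕b5⊕b7⊕b9⊕b11⊕b13⊕b15⊕b17⊕b19⊕b21⊕b23⊕b25⊕b27⊕b29⊕b31 = 1⊕0⊕0⊕1⊕0⊕0⊕1⊕1⊕0⊕1⊕0⊕0⊕1⊕0⊕0⊕0 = 0
s2: b2⊕b3⊕b6⊕b7⊕b10⊕b11⊕b14⊕b15⊕b18⊕b19⊕b22⊕b23⊕b26⊕b27⊕b30⊕b31 = 1⊕0⊕0⊕1⊕1⊕0⊕1⊕1⊕1⊕1⊕0⊕0⊕0⊕0⊕0⊕0 = 1
s4: b4⊕b5⊕b6⊕b7⊕b12⊕b13⊕b14⊕b15⊕b20⊕b21⊕b22⊕b23⊕b28⊕b29⊕b30⊕b31 = 1⊕0⊕0⊕1⊕1⊕1⊕1⊕1⊕1⊕0⊕0⊕0⊕0⊕0⊕0⊕0 = 1
s8: b8⊕b9⊕b10⊕b11⊕b12⊕b13⊕b14⊕b15⊕b24⊕b25⊕b26⊕b27⊕b28⊕b29⊕b30⊕b31 = 1⊕0⊕1⊕0⊕1⊕1⊕1⊕1⊕1⊕1⊕0⊕0⊕0⊕0⊕0⊕0 = 0
s16: b16⊕b17⊕b18⊕b19⊕b20⊕b21⊕b22⊕b23⊕b24⊕b25⊕b26⊕b27⊕b28⊕b29⊕b30⊕b31 = 0⊕0⊕1⊕1⊕1⊕0⊕0⊕0⊕1⊕1⊕0⊕0⊕0⊕0⊕0⊕0 = 1
Syndrome (s16...s1) = 10110 → position 22.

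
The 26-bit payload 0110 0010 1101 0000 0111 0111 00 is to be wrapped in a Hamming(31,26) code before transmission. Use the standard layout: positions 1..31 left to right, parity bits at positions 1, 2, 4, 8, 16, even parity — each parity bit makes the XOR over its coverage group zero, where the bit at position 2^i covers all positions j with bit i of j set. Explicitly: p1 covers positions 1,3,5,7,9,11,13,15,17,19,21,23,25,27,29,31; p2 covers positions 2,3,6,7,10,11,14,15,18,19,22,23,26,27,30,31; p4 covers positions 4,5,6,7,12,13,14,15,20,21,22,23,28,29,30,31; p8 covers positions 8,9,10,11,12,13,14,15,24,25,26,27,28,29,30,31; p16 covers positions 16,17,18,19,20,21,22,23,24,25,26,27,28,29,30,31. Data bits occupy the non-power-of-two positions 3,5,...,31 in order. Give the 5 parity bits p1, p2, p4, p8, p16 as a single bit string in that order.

Place data bits at non-power-of-two positions: b3=0, b5=1, b6=1, b7=0, b9=0, b10=0, b11=1, b12=0, b13=1, b14=1, b15=0, b17=1, b18=0, b19=0, b20=0, b21=0, b22=0, b23=1, b24=1, b25=1, b26=0, b27=1, b28=1, b29=1, b30=0, b31=0.
p1 = XOR of data positions {3,5,7,9,11,13,15,17,19,21,23,25,27,29,31} = 0⊕1⊕0⊕0⊕1⊕1⊕0⊕1⊕0⊕0⊕1⊕1⊕1⊕1⊕0 = 0
p2 = XOR of data positions {3,6,7,10,11,14,15,18,19,22,23,26,27,30,31} = 0⊕1⊕0⊕0⊕1⊕1⊕0⊕0⊕0⊕0⊕1⊕0⊕1⊕0⊕0 = 1
p4 = XOR of data positions {5,6,7,12,13,14,15,20,21,22,23,28,29,30,31} = 1⊕1⊕0⊕0⊕1⊕1⊕0⊕0⊕0⊕0⊕1⊕1⊕1⊕0⊕0 = 1
p8 = XOR of data positions {9,10,11,12,13,14,15,24,25,26,27,28,29,30,31} = 0⊕0⊕1⊕0⊕1⊕1⊕0⊕1⊕1⊕0⊕1⊕1⊕1⊕0⊕0 = 0
p16 = XOR of data positions {17,18,19,20,21,22,23,24,25,26,27,28,29,30,31} = 1⊕0⊕0⊕0⊕0⊕0⊕1⊕1⊕1⊕0⊕1⊕1⊕1⊕0⊕0 = 1
Parity bits p1,p2,p4,p8,p16 = 01101

01101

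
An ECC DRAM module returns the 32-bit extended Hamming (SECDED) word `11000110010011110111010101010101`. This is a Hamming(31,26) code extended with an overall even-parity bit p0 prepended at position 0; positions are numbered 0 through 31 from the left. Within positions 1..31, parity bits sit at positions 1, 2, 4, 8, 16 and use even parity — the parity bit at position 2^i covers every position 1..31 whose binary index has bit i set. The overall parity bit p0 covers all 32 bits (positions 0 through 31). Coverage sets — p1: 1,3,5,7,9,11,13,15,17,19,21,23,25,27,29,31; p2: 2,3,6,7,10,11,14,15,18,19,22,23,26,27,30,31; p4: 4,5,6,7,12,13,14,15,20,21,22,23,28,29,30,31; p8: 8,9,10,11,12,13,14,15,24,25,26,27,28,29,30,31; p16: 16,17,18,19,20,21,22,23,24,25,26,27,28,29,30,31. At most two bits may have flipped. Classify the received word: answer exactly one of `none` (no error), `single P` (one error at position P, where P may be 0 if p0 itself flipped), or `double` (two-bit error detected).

s1: b1⊕b3⊕b5⊕b7⊕b9⊕b11⊕b13⊕b15⊕b17⊕b19⊕b21⊕b23⊕b25⊕b27⊕b29⊕b31 = 1⊕0⊕1⊕0⊕1⊕0⊕1⊕1⊕1⊕1⊕1⊕1⊕1⊕1⊕1⊕1 = 1
s2: b2⊕b3⊕b6⊕b7⊕b10⊕b11⊕b14⊕b15⊕b18⊕b19⊕b22⊕b23⊕b26⊕b27⊕b30⊕b31 = 0⊕0⊕1⊕0⊕0⊕0⊕1⊕1⊕1⊕1⊕0⊕1⊕0⊕1⊕0⊕1 = 0
s4: b4⊕b5⊕b6⊕b7⊕b12⊕b13⊕b14⊕b15⊕b20⊕b21⊕b22⊕b23⊕b28⊕b29⊕b30⊕b31 = 0⊕1⊕1⊕0⊕1⊕1⊕1⊕1⊕0⊕1⊕0⊕1⊕0⊕1⊕0⊕1 = 0
s8: b8⊕b9⊕b10⊕b11⊕b12⊕b13⊕b14⊕b15⊕b24⊕b25⊕b26⊕b27⊕b28⊕b29⊕b30⊕b31 = 0⊕1⊕0⊕0⊕1⊕1⊕1⊕1⊕0⊕1⊕0⊕1⊕0⊕1⊕0⊕1 = 1
s16: b16⊕b17⊕b18⊕b19⊕b20⊕b21⊕b22⊕b23⊕b24⊕b25⊕b26⊕b27⊕b28⊕b29⊕b30⊕b31 = 0⊕1⊕1⊕1⊕0⊕1⊕0⊕1⊕0⊕1⊕0⊕1⊕0⊕1⊕0⊕1 = 1
Syndrome (s16...s1) = 11001 → position 25.
Overall parity (XOR of all 32 bits, including p0): 1⊕1⊕0⊕0⊕0⊕1⊕1⊕0⊕0⊕1⊕0⊕0⊕1⊕1⊕1⊕1⊕0⊕1⊕1⊕1⊕0⊕1⊕0⊕1⊕0⊕1⊕0⊕1⊕0⊕1⊕0⊕1 = 0
Overall=0, syndrome position=25 → double-bit error detected (uncorrectable).

double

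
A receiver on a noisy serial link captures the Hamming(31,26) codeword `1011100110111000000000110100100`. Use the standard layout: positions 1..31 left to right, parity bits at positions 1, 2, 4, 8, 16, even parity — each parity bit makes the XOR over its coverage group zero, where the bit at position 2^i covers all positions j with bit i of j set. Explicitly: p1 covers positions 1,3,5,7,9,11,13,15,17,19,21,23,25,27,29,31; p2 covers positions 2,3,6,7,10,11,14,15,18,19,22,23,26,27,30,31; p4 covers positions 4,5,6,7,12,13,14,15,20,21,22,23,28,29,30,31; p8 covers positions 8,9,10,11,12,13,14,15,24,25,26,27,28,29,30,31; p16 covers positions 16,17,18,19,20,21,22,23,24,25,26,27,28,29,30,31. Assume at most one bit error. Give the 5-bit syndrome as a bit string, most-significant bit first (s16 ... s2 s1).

s1: b1⊕b3⊕b5⊕b7⊕b9⊕b11⊕b13⊕b15⊕b17⊕b19⊕b21⊕b23⊕b25⊕b27⊕b29⊕b31 = 1⊕1⊕1⊕0⊕1⊕1⊕1⊕0⊕0⊕0⊕0⊕1⊕0⊕0⊕1⊕0 = 0
s2: b2⊕b3⊕b6⊕b7⊕b10⊕b11⊕b14⊕b15⊕b18⊕b19⊕b22⊕b23⊕b26⊕b27⊕b30⊕b31 = 0⊕1⊕0⊕0⊕0⊕1⊕0⊕0⊕0⊕0⊕0⊕1⊕1⊕0⊕0⊕0 = 0
s4: b4⊕b5⊕b6⊕b7⊕b12⊕b13⊕b14⊕b15⊕b20⊕b21⊕b22⊕b23⊕b28⊕b29⊕b30⊕b31 = 1⊕1⊕0⊕0⊕1⊕1⊕0⊕0⊕0⊕0⊕0⊕1⊕0⊕1⊕0⊕0 = 0
s8: b8⊕b9⊕b10⊕b11⊕b12⊕b13⊕b14⊕b15⊕b24⊕b25⊕b26⊕b27⊕b28⊕b29⊕b30⊕b31 = 1⊕1⊕0⊕1⊕1⊕1⊕0⊕0⊕1⊕0⊕1⊕0⊕0⊕1⊕0⊕0 = 0
s16: b16⊕b17⊕b18⊕b19⊕b20⊕b21⊕b22⊕b23⊕b24⊕b25⊕b26⊕b27⊕b28⊕b29⊕b30⊕b31 = 0⊕0⊕0⊕0⊕0⊕0⊕0⊕1⊕1⊕0⊕1⊕0⊕0⊕1⊕0⊕0 = 0
Syndrome (s16...s1) = 00000 → position 0 (no error).

00000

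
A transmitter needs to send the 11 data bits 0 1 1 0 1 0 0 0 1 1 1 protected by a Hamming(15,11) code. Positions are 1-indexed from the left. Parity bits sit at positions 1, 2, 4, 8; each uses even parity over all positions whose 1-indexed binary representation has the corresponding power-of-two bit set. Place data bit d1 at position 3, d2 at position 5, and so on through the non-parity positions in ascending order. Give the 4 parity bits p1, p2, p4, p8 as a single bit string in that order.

0110

Place data bits at non-power-of-two positions: b3=0, b5=1, b6=1, b7=0, b9=1, b10=0, b11=0, b12=0, b13=1, b14=1, b15=1.
p1 = XOR of data positions {3,5,7,9,11,13,15} = 0⊕1⊕0⊕1⊕0⊕1⊕1 = 0
p2 = XOR of data positions {3,6,7,10,11,14,15} = 0⊕1⊕0⊕0⊕0⊕1⊕1 = 1
p4 = XOR of data positions {5,6,7,12,13,14,15} = 1⊕1⊕0⊕0⊕1⊕1⊕1 = 1
p8 = XOR of data positions {9,10,11,12,13,14,15} = 1⊕0⊕0⊕0⊕1⊕1⊕1 = 0
Parity bits p1,p2,p4,p8 = 0110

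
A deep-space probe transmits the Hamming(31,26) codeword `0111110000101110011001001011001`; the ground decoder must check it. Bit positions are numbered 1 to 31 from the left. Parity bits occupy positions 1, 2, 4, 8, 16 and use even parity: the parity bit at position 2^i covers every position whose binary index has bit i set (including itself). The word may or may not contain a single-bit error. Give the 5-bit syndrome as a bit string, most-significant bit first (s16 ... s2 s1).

10111

s1: b1⊕b3⊕b5⊕b7⊕b9⊕b11⊕b13⊕b15⊕b17⊕b19⊕b21⊕b23⊕b25⊕b27⊕b29⊕b31 = 0⊕1⊕1⊕0⊕0⊕1⊕1⊕1⊕0⊕1⊕0⊕0⊕1⊕1⊕0⊕1 = 1
s2: b2⊕b3⊕b6⊕b7⊕b10⊕b11⊕b14⊕b15⊕b18⊕b19⊕b22⊕b23⊕b26⊕b27⊕b30⊕b31 = 1⊕1⊕1⊕0⊕0⊕1⊕1⊕1⊕1⊕1⊕1⊕0⊕0⊕1⊕0⊕1 = 1
s4: b4⊕b5⊕b6⊕b7⊕b12⊕b13⊕b14⊕b15⊕b20⊕b21⊕b22⊕b23⊕b28⊕b29⊕b30⊕b31 = 1⊕1⊕1⊕0⊕0⊕1⊕1⊕1⊕0⊕0⊕1⊕0⊕1⊕0⊕0⊕1 = 1
s8: b8⊕b9⊕b10⊕b11⊕b12⊕b13⊕b14⊕b15⊕b24⊕b25⊕b26⊕b27⊕b28⊕b29⊕b30⊕b31 = 0⊕0⊕0⊕1⊕0⊕1⊕1⊕1⊕0⊕1⊕0⊕1⊕1⊕0⊕0⊕1 = 0
s16: b16⊕b17⊕b18⊕b19⊕b20⊕b21⊕b22⊕b23⊕b24⊕b25⊕b26⊕b27⊕b28⊕b29⊕b30⊕b31 = 0⊕0⊕1⊕1⊕0⊕0⊕1⊕0⊕0⊕1⊕0⊕1⊕1⊕0⊕0⊕1 = 1
Syndrome (s16...s1) = 10111 → position 23.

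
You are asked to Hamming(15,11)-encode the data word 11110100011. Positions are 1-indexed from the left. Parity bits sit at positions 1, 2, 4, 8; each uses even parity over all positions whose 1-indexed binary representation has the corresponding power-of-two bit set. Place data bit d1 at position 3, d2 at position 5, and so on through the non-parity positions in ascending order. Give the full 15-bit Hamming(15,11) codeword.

Place data bits at non-power-of-two positions: b3=1, b5=1, b6=1, b7=1, b9=0, b10=1, b11=0, b12=0, b13=0, b14=1, b15=1.
p1 = XOR of data positions {3,5,7,9,11,13,15} = 1⊕1⊕1⊕0⊕0⊕0⊕1 = 0
p2 = XOR of data positions {3,6,7,10,11,14,15} = 1⊕1⊕1⊕1⊕0⊕1⊕1 = 0
p4 = XOR of data positions {5,6,7,12,13,14,15} = 1⊕1⊕1⊕0⊕0⊕1⊕1 = 1
p8 = XOR of data positions {9,10,11,12,13,14,15} = 0⊕1⊕0⊕0⊕0⊕1⊕1 = 1
Codeword b1..b15 = 001111110100011

001111110100011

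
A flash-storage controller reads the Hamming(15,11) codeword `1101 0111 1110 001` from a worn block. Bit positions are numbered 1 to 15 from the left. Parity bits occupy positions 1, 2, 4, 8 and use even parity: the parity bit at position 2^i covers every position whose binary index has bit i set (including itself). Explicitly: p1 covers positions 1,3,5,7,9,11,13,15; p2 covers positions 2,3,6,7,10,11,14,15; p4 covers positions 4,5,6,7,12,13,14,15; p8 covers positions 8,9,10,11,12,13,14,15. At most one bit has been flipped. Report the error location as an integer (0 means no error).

s1: b1⊕b3⊕b5⊕b7⊕b9⊕b11⊕b13⊕b15 = 1⊕0⊕0⊕1⊕1⊕1⊕0⊕1 = 1
s2: b2⊕b3⊕b6⊕b7⊕b10⊕b11⊕b14⊕b15 = 1⊕0⊕1⊕1⊕1⊕1⊕0⊕1 = 0
s4: b4⊕b5⊕b6⊕b7⊕b12⊕b13⊕b14⊕b15 = 1⊕0⊕1⊕1⊕0⊕0⊕0⊕1 = 0
s8: b8⊕b9⊕b10⊕b11⊕b12⊕b13⊕b14⊕b15 = 1⊕1⊕1⊕1⊕0⊕0⊕0⊕1 = 1
Syndrome (s8...s1) = 1001 → position 9.

9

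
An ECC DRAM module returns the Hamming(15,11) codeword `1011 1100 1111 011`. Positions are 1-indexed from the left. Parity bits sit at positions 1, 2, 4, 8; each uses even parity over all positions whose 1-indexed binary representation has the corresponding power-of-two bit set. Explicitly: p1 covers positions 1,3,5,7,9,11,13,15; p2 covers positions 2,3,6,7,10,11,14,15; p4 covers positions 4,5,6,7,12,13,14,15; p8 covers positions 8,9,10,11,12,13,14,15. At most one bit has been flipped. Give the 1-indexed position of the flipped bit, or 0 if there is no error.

s1: b1⊕b3⊕b5⊕b7⊕b9⊕b11⊕b13⊕b15 = 1⊕1⊕1⊕0⊕1⊕1⊕0⊕1 = 0
s2: b2⊕b3⊕b6⊕b7⊕b10⊕b11⊕b14⊕b15 = 0⊕1⊕1⊕0⊕1⊕1⊕1⊕1 = 0
s4: b4⊕b5⊕b6⊕b7⊕b12⊕b13⊕b14⊕b15 = 1⊕1⊕1⊕0⊕1⊕0⊕1⊕1 = 0
s8: b8⊕b9⊕b10⊕b11⊕b12⊕b13⊕b14⊕b15 = 0⊕1⊕1⊕1⊕1⊕0⊕1⊕1 = 0
Syndrome (s8...s1) = 0000 → position 0 (no error).

0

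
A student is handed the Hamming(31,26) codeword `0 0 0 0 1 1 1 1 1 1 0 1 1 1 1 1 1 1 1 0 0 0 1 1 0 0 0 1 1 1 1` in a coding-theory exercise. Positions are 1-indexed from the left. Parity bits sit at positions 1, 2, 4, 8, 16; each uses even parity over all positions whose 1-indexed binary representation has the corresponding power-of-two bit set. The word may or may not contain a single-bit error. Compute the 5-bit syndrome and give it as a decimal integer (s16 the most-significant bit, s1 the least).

0

s1: b1⊕b3⊕b5⊕b7⊕b9⊕b11⊕b13⊕b15⊕b17⊕b19⊕b21⊕b23⊕b25⊕b27⊕b29⊕b31 = 0⊕0⊕1⊕1⊕1⊕0⊕1⊕1⊕1⊕1⊕0⊕1⊕0⊕0⊕1⊕1 = 0
s2: b2⊕b3⊕b6⊕b7⊕b10⊕b11⊕b14⊕b15⊕b18⊕b19⊕b22⊕b23⊕b26⊕b27⊕b30⊕b31 = 0⊕0⊕1⊕1⊕1⊕0⊕1⊕1⊕1⊕1⊕0⊕1⊕0⊕0⊕1⊕1 = 0
s4: b4⊕b5⊕b6⊕b7⊕b12⊕b13⊕b14⊕b15⊕b20⊕b21⊕b22⊕b23⊕b28⊕b29⊕b30⊕b31 = 0⊕1⊕1⊕1⊕1⊕1⊕1⊕1⊕0⊕0⊕0⊕1⊕1⊕1⊕1⊕1 = 0
s8: b8⊕b9⊕b10⊕b11⊕b12⊕b13⊕b14⊕b15⊕b24⊕b25⊕b26⊕b27⊕b28⊕b29⊕b30⊕b31 = 1⊕1⊕1⊕0⊕1⊕1⊕1⊕1⊕1⊕0⊕0⊕0⊕1⊕1⊕1⊕1 = 0
s16: b16⊕b17⊕b18⊕b19⊕b20⊕b21⊕b22⊕b23⊕b24⊕b25⊕b26⊕b27⊕b28⊕b29⊕b30⊕b31 = 1⊕1⊕1⊕1⊕0⊕0⊕0⊕1⊕1⊕0⊕0⊕0⊕1⊕1⊕1⊕1 = 0
Syndrome (s16...s1) = 00000 → position 0 (no error).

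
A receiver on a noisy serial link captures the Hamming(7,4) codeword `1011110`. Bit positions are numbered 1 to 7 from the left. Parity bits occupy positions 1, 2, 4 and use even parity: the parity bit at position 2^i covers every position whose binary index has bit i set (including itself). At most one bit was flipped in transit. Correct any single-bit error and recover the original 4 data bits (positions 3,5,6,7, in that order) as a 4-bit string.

s1: b1⊕b3⊕b5⊕b7 = 1⊕1⊕1⊕0 = 1
s2: b2⊕b3⊕b6⊕b7 = 0⊕1⊕1⊕0 = 0
s4: b4⊕b5⊕b6⊕b7 = 1⊕1⊕1⊕0 = 1
Syndrome (s4...s1) = 101 → position 5.
Flip bit 5: corrected codeword = 1011010
Data bits at positions 3,5,6,7: 1010

1010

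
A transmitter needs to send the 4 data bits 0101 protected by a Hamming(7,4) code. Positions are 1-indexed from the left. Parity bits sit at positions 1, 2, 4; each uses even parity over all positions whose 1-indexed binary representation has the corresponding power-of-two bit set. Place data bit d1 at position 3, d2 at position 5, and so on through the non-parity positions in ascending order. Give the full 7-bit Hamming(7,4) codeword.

Place data bits at non-power-of-two positions: b3=0, b5=1, b6=0, b7=1.
p1 = XOR of data positions {3,5,7} = 0⊕1⊕1 = 0
p2 = XOR of data positions {3,6,7} = 0⊕0⊕1 = 1
p4 = XOR of data positions {5,6,7} = 1⊕0⊕1 = 0
Codeword b1..b7 = 0100101

0100101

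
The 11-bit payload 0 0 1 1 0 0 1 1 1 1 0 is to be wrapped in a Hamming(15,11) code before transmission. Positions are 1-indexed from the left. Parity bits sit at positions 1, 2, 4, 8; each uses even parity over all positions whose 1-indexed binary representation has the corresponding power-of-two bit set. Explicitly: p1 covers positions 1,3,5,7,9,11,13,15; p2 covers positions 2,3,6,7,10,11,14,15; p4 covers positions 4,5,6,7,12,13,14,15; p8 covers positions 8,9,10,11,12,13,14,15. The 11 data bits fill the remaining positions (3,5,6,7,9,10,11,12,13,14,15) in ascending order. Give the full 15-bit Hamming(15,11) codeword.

Place data bits at non-power-of-two positions: b3=0, b5=0, b6=1, b7=1, b9=0, b10=0, b11=1, b12=1, b13=1, b14=1, b15=0.
p1 = XOR of data positions {3,5,7,9,11,13,15} = 0⊕0⊕1⊕0⊕1⊕1⊕0 = 1
p2 = XOR of data positions {3,6,7,10,11,14,15} = 0⊕1⊕1⊕0⊕1⊕1⊕0 = 0
p4 = XOR of data positions {5,6,7,12,13,14,15} = 0⊕1⊕1⊕1⊕1⊕1⊕0 = 1
p8 = XOR of data positions {9,10,11,12,13,14,15} = 0⊕0⊕1⊕1⊕1⊕1⊕0 = 0
Codeword b1..b15 = 100101100011110

100101100011110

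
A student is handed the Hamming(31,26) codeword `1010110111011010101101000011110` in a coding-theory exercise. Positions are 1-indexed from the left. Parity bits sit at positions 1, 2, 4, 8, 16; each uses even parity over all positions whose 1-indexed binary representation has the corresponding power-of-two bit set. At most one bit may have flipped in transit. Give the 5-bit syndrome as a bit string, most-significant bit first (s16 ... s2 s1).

s1: b1⊕b3⊕b5⊕b7⊕b9⊕b11⊕b13⊕b15⊕b17⊕b19⊕b21⊕b23⊕b25⊕b27⊕b29⊕b31 = 1⊕1⊕1⊕0⊕1⊕0⊕1⊕1⊕1⊕1⊕0⊕0⊕0⊕1⊕1⊕0 = 0
s2: b2⊕b3⊕b6⊕b7⊕b10⊕b11⊕b14⊕b15⊕b18⊕b19⊕b22⊕b23⊕b26⊕b27⊕b30⊕b31 = 0⊕1⊕1⊕0⊕1⊕0⊕0⊕1⊕0⊕1⊕1⊕0⊕0⊕1⊕1⊕0 = 0
s4: b4⊕b5⊕b6⊕b7⊕b12⊕b13⊕b14⊕b15⊕b20⊕b21⊕b22⊕b23⊕b28⊕b29⊕b30⊕b31 = 0⊕1⊕1⊕0⊕1⊕1⊕0⊕1⊕1⊕0⊕1⊕0⊕1⊕1⊕1⊕0 = 0
s8: b8⊕b9⊕b10⊕b11⊕b12⊕b13⊕b14⊕b15⊕b24⊕b25⊕b26⊕b27⊕b28⊕b29⊕b30⊕b31 = 1⊕1⊕1⊕0⊕1⊕1⊕0⊕1⊕0⊕0⊕0⊕1⊕1⊕1⊕1⊕0 = 0
s16: b16⊕b17⊕b18⊕b19⊕b20⊕b21⊕b22⊕b23⊕b24⊕b25⊕b26⊕b27⊕b28⊕b29⊕b30⊕b31 = 0⊕1⊕0⊕1⊕1⊕0⊕1⊕0⊕0⊕0⊕0⊕1⊕1⊕1⊕1⊕0 = 0
Syndrome (s16...s1) = 00000 → position 0 (no error).

00000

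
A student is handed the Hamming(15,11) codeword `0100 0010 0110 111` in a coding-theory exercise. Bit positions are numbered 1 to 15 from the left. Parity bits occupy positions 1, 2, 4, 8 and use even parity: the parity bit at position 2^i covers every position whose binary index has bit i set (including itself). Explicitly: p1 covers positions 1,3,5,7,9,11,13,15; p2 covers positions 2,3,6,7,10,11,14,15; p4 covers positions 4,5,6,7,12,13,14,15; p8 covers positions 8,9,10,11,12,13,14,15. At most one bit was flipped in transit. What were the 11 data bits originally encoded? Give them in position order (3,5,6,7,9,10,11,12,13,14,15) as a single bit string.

00010110111

s1: b1⊕b3⊕b5⊕b7⊕b9⊕b11⊕b13⊕b15 = 0⊕0⊕0⊕1⊕0⊕1⊕1⊕1 = 0
s2: b2⊕b3⊕b6⊕b7⊕b10⊕b11⊕b14⊕b15 = 1⊕0⊕0⊕1⊕1⊕1⊕1⊕1 = 0
s4: b4⊕b5⊕b6⊕b7⊕b12⊕b13⊕b14⊕b15 = 0⊕0⊕0⊕1⊕0⊕1⊕1⊕1 = 0
s8: b8⊕b9⊕b10⊕b11⊕b12⊕b13⊕b14⊕b15 = 0⊕0⊕1⊕1⊕0⊕1⊕1⊕1 = 1
Syndrome (s8...s1) = 1000 → position 8.
Flip bit 8: corrected codeword = 010000110110111
Data bits at positions 3,5,6,7,9,10,11,12,13,14,15: 00010110111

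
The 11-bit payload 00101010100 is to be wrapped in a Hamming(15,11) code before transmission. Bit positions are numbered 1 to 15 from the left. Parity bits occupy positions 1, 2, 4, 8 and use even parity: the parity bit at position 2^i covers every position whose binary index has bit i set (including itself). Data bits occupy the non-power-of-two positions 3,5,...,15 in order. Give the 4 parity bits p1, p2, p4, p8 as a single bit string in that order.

1001

Place data bits at non-power-of-two positions: b3=0, b5=0, b6=1, b7=0, b9=1, b10=0, b11=1, b12=0, b13=1, b14=0, b15=0.
p1 = XOR of data positions {3,5,7,9,11,13,15} = 0⊕0⊕0⊕1⊕1⊕1⊕0 = 1
p2 = XOR of data positions {3,6,7,10,11,14,15} = 0⊕1⊕0⊕0⊕1⊕0⊕0 = 0
p4 = XOR of data positions {5,6,7,12,13,14,15} = 0⊕1⊕0⊕0⊕1⊕0⊕0 = 0
p8 = XOR of data positions {9,10,11,12,13,14,15} = 1⊕0⊕1⊕0⊕1⊕0⊕0 = 1
Parity bits p1,p2,p4,p8 = 1001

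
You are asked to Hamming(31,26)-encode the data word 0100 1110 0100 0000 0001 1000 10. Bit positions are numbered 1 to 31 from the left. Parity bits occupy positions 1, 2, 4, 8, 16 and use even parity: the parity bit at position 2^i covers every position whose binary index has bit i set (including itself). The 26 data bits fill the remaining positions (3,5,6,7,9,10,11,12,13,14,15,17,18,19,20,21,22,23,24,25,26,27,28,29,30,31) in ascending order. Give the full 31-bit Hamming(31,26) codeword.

0101100111100101000000001100010

Place data bits at non-power-of-two positions: b3=0, b5=1, b6=0, b7=0, b9=1, b10=1, b11=1, b12=0, b13=0, b14=1, b15=0, b17=0, b18=0, b19=0, b20=0, b21=0, b22=0, b23=0, b24=0, b25=1, b26=1, b27=0, b28=0, b29=0, b30=1, b31=0.
p1 = XOR of data positions {3,5,7,9,11,13,15,17,19,21,23,25,27,29,31} = 0⊕1⊕0⊕1⊕1⊕0⊕0⊕0⊕0⊕0⊕0⊕1⊕0⊕0⊕0 = 0
p2 = XOR of data positions {3,6,7,10,11,14,15,18,19,22,23,26,27,30,31} = 0⊕0⊕0⊕1⊕1⊕1⊕0⊕0⊕0⊕0⊕0⊕1⊕0⊕1⊕0 = 1
p4 = XOR of data positions {5,6,7,12,13,14,15,20,21,22,23,28,29,30,31} = 1⊕0⊕0⊕0⊕0⊕1⊕0⊕0⊕0⊕0⊕0⊕0⊕0⊕1⊕0 = 1
p8 = XOR of data positions {9,10,11,12,13,14,15,24,25,26,27,28,29,30,31} = 1⊕1⊕1⊕0⊕0⊕1⊕0⊕0⊕1⊕1⊕0⊕0⊕0⊕1⊕0 = 1
p16 = XOR of data positions {17,18,19,20,21,22,23,24,25,26,27,28,29,30,31} = 0⊕0⊕0⊕0⊕0⊕0⊕0⊕0⊕1⊕1⊕0⊕0⊕0⊕1⊕0 = 1
Codeword b1..b31 = 0101100111100101000000001100010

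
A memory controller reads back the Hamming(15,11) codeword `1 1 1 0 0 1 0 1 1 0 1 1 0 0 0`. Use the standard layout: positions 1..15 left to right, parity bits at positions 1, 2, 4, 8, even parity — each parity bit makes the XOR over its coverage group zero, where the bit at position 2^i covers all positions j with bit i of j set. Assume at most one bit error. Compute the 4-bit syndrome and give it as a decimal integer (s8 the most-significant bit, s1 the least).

0

s1: b1⊕b3⊕b5⊕b7⊕b9⊕b11⊕b13⊕b15 = 1⊕1⊕0⊕0⊕1⊕1⊕0⊕0 = 0
s2: b2⊕b3⊕b6⊕b7⊕b10⊕b11⊕b14⊕b15 = 1⊕1⊕1⊕0⊕0⊕1⊕0⊕0 = 0
s4: b4⊕b5⊕b6⊕b7⊕b12⊕b13⊕b14⊕b15 = 0⊕0⊕1⊕0⊕1⊕0⊕0⊕0 = 0
s8: b8⊕b9⊕b10⊕b11⊕b12⊕b13⊕b14⊕b15 = 1⊕1⊕0⊕1⊕1⊕0⊕0⊕0 = 0
Syndrome (s8...s1) = 0000 → position 0 (no error).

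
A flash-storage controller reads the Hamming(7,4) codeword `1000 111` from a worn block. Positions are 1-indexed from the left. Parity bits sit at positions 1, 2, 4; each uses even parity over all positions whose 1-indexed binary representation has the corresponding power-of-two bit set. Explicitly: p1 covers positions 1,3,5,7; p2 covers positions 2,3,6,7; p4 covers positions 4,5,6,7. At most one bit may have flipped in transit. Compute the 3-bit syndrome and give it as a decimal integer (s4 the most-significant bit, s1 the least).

5

s1: b1⊕b3⊕b5⊕b7 = 1⊕0⊕1⊕1 = 1
s2: b2⊕b3⊕b6⊕b7 = 0⊕0⊕1⊕1 = 0
s4: b4⊕b5⊕b6⊕b7 = 0⊕1⊕1⊕1 = 1
Syndrome (s4...s1) = 101 → position 5.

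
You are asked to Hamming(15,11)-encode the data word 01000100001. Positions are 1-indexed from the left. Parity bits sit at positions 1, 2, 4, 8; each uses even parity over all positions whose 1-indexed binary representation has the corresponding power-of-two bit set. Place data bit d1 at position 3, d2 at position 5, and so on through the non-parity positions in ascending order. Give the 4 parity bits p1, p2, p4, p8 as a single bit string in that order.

Place data bits at non-power-of-two positions: b3=0, b5=1, b6=0, b7=0, b9=0, b10=1, b11=0, b12=0, b13=0, b14=0, b15=1.
p1 = XOR of data positions {3,5,7,9,11,13,15} = 0⊕1⊕0⊕0⊕0⊕0⊕1 = 0
p2 = XOR of data positions {3,6,7,10,11,14,15} = 0⊕0⊕0⊕1⊕0⊕0⊕1 = 0
p4 = XOR of data positions {5,6,7,12,13,14,15} = 1⊕0⊕0⊕0⊕0⊕0⊕1 = 0
p8 = XOR of data positions {9,10,11,12,13,14,15} = 0⊕1⊕0⊕0⊕0⊕0⊕1 = 0
Parity bits p1,p2,p4,p8 = 0000

0000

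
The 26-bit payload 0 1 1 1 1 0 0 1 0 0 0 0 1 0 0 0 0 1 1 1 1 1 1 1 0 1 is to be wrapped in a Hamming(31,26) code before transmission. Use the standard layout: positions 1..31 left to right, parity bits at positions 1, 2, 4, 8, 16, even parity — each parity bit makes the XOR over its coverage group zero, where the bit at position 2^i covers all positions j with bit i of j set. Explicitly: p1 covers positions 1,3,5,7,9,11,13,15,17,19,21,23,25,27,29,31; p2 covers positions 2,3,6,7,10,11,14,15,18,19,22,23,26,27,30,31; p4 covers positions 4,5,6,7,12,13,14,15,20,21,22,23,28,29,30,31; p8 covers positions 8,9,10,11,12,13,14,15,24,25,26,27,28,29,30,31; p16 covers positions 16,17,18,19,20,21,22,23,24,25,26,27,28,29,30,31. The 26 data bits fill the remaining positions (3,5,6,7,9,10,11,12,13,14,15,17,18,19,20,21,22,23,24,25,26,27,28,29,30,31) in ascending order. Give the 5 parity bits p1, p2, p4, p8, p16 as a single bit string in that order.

Place data bits at non-power-of-two positions: b3=0, b5=1, b6=1, b7=1, b9=1, b10=0, b11=0, b12=1, b13=0, b14=0, b15=0, b17=0, b18=1, b19=0, b20=0, b21=0, b22=0, b23=1, b24=1, b25=1, b26=1, b27=1, b28=1, b29=1, b30=0, b31=1.
p1 = XOR of data positions {3,5,7,9,11,13,15,17,19,21,23,25,27,29,31} = 0⊕1⊕1⊕1⊕0⊕0⊕0⊕0⊕0⊕0⊕1⊕1⊕1⊕1⊕1 = 0
p2 = XOR of data positions {3,6,7,10,11,14,15,18,19,22,23,26,27,30,31} = 0⊕1⊕1⊕0⊕0⊕0⊕0⊕1⊕0⊕0⊕1⊕1⊕1⊕0⊕1 = 1
p4 = XOR of data positions {5,6,7,12,13,14,15,20,21,22,23,28,29,30,31} = 1⊕1⊕1⊕1⊕0⊕0⊕0⊕0⊕0⊕0⊕1⊕1⊕1⊕0⊕1 = 0
p8 = XOR of data positions {9,10,11,12,13,14,15,24,25,26,27,28,29,30,31} = 1⊕0⊕0⊕1⊕0⊕0⊕0⊕1⊕1⊕1⊕1⊕1⊕1⊕0⊕1 = 1
p16 = XOR of data positions {17,18,19,20,21,22,23,24,25,26,27,28,29,30,31} = 0⊕1⊕0⊕0⊕0⊕0⊕1⊕1⊕1⊕1⊕1⊕1⊕1⊕0⊕1 = 1
Parity bits p1,p2,p4,p8,p16 = 01011

01011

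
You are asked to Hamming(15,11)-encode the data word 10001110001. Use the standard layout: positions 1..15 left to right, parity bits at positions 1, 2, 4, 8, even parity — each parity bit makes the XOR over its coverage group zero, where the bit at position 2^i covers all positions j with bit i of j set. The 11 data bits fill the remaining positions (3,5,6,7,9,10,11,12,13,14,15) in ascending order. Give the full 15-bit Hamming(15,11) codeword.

Place data bits at non-power-of-two positions: b3=1, b5=0, b6=0, b7=0, b9=1, b10=1, b11=1, b12=0, b13=0, b14=0, b15=1.
p1 = XOR of data positions {3,5,7,9,11,13,15} = 1⊕0⊕0⊕1⊕1⊕0⊕1 = 0
p2 = XOR of data positions {3,6,7,10,11,14,15} = 1⊕0⊕0⊕1⊕1⊕0⊕1 = 0
p4 = XOR of data positions {5,6,7,12,13,14,15} = 0⊕0⊕0⊕0⊕0⊕0⊕1 = 1
p8 = XOR of data positions {9,10,11,12,13,14,15} = 1⊕1⊕1⊕0⊕0⊕0⊕1 = 0
Codeword b1..b15 = 001100001110001

001100001110001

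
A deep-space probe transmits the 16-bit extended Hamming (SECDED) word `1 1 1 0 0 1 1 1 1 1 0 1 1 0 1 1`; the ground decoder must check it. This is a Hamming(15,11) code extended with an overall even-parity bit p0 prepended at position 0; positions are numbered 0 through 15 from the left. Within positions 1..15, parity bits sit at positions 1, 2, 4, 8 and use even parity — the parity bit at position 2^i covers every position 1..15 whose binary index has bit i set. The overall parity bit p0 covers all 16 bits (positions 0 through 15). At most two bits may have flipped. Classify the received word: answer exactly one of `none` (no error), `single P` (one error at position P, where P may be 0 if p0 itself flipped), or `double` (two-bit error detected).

none

s1: b1⊕b3⊕b5⊕b7⊕b9⊕b11⊕b13⊕b15 = 1⊕0⊕1⊕1⊕1⊕1⊕0⊕1 = 0
s2: b2⊕b3⊕b6⊕b7⊕b10⊕b11⊕b14⊕b15 = 1⊕0⊕1⊕1⊕0⊕1⊕1⊕1 = 0
s4: b4⊕b5⊕b6⊕b7⊕b12⊕b13⊕b14⊕b15 = 0⊕1⊕1⊕1⊕1⊕0⊕1⊕1 = 0
s8: b8⊕b9⊕b10⊕b11⊕b12⊕b13⊕b14⊕b15 = 1⊕1⊕0⊕1⊕1⊕0⊕1⊕1 = 0
Syndrome (s8...s1) = 0000 → position 0 (no error).
Overall parity (XOR of all 16 bits, including p0): 1⊕1⊕1⊕0⊕0⊕1⊕1⊕1⊕1⊕1⊕0⊕1⊕1⊕0⊕1⊕1 = 0
Overall=0, syndrome position=0 → no error.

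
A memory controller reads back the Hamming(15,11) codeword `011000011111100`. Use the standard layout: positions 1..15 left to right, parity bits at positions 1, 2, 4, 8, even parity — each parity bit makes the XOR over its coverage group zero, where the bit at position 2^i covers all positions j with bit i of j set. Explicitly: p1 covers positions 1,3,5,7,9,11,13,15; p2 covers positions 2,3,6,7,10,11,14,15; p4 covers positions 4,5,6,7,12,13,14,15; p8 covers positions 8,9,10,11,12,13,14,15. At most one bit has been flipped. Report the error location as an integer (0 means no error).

s1: b1⊕b3⊕b5⊕b7⊕b9⊕b11⊕b13⊕b15 = 0⊕1⊕0⊕0⊕1⊕1⊕1⊕0 = 0
s2: b2⊕b3⊕b6⊕b7⊕b10⊕b11⊕b14⊕b15 = 1⊕1⊕0⊕0⊕1⊕1⊕0⊕0 = 0
s4: b4⊕b5⊕b6⊕b7⊕b12⊕b13⊕b14⊕b15 = 0⊕0⊕0⊕0⊕1⊕1⊕0⊕0 = 0
s8: b8⊕b9⊕b10⊕b11⊕b12⊕b13⊕b14⊕b15 = 1⊕1⊕1⊕1⊕1⊕1⊕0⊕0 = 0
Syndrome (s8...s1) = 0000 → position 0 (no error).

0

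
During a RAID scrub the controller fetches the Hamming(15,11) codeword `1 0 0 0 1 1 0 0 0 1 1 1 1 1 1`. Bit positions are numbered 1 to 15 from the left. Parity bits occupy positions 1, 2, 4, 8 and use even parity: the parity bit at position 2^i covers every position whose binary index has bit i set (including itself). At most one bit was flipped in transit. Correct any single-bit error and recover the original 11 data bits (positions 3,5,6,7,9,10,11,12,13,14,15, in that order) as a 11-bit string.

11100111111

s1: b1⊕b3⊕b5⊕b7⊕b9⊕b11⊕b13⊕b15 = 1⊕0⊕1⊕0⊕0⊕1⊕1⊕1 = 1
s2: b2⊕b3⊕b6⊕b7⊕b10⊕b11⊕b14⊕b15 = 0⊕0⊕1⊕0⊕1⊕1⊕1⊕1 = 1
s4: b4⊕b5⊕b6⊕b7⊕b12⊕b13⊕b14⊕b15 = 0⊕1⊕1⊕0⊕1⊕1⊕1⊕1 = 0
s8: b8⊕b9⊕b10⊕b11⊕b12⊕b13⊕b14⊕b15 = 0⊕0⊕1⊕1⊕1⊕1⊕1⊕1 = 0
Syndrome (s8...s1) = 0011 → position 3.
Flip bit 3: corrected codeword = 101011000111111
Data bits at positions 3,5,6,7,9,10,11,12,13,14,15: 11100111111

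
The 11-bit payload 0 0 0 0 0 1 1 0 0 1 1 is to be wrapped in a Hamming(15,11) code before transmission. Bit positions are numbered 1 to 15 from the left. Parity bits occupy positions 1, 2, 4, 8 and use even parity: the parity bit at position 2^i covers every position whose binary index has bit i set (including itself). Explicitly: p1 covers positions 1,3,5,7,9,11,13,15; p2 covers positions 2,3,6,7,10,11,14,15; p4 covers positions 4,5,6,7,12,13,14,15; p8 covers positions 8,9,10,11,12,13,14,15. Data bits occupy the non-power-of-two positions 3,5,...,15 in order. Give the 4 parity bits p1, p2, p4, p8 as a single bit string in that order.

0000

Place data bits at non-power-of-two positions: b3=0, b5=0, b6=0, b7=0, b9=0, b10=1, b11=1, b12=0, b13=0, b14=1, b15=1.
p1 = XOR of data positions {3,5,7,9,11,13,15} = 0⊕0⊕0⊕0⊕1⊕0⊕1 = 0
p2 = XOR of data positions {3,6,7,10,11,14,15} = 0⊕0⊕0⊕1⊕1⊕1⊕1 = 0
p4 = XOR of data positions {5,6,7,12,13,14,15} = 0⊕0⊕0⊕0⊕0⊕1⊕1 = 0
p8 = XOR of data positions {9,10,11,12,13,14,15} = 0⊕1⊕1⊕0⊕0⊕1⊕1 = 0
Parity bits p1,p2,p4,p8 = 0000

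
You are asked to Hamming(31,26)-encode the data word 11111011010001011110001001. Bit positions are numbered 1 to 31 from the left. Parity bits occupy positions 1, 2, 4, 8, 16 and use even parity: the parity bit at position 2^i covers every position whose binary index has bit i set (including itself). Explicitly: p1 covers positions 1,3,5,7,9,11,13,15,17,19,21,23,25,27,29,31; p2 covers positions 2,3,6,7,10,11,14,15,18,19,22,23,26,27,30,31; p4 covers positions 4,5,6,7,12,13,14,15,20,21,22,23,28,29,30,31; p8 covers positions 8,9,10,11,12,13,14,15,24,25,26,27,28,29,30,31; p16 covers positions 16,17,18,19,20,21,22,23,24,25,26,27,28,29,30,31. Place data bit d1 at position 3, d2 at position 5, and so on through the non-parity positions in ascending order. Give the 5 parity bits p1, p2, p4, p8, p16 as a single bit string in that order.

11011

Place data bits at non-power-of-two positions: b3=1, b5=1, b6=1, b7=1, b9=1, b10=0, b11=1, b12=1, b13=0, b14=1, b15=0, b17=0, b18=0, b19=1, b20=0, b21=1, b22=1, b23=1, b24=1, b25=0, b26=0, b27=0, b28=1, b29=0, b30=0, b31=1.
p1 = XOR of data positions {3,5,7,9,11,13,15,17,19,21,23,25,27,29,31} = 1⊕1⊕1⊕1⊕1⊕0⊕0⊕0⊕1⊕1⊕1⊕0⊕0⊕0⊕1 = 1
p2 = XOR of data positions {3,6,7,10,11,14,15,18,19,22,23,26,27,30,31} = 1⊕1⊕1⊕0⊕1⊕1⊕0⊕0⊕1⊕1⊕1⊕0⊕0⊕0⊕1 = 1
p4 = XOR of data positions {5,6,7,12,13,14,15,20,21,22,23,28,29,30,31} = 1⊕1⊕1⊕1⊕0⊕1⊕0⊕0⊕1⊕1⊕1⊕1⊕0⊕0⊕1 = 0
p8 = XOR of data positions {9,10,11,12,13,14,15,24,25,26,27,28,29,30,31} = 1⊕0⊕1⊕1⊕0⊕1⊕0⊕1⊕0⊕0⊕0⊕1⊕0⊕0⊕1 = 1
p16 = XOR of data positions {17,18,19,20,21,22,23,24,25,26,27,28,29,30,31} = 0⊕0⊕1⊕0⊕1⊕1⊕1⊕1⊕0⊕0⊕0⊕1⊕0⊕0⊕1 = 1
Parity bits p1,p2,p4,p8,p16 = 11011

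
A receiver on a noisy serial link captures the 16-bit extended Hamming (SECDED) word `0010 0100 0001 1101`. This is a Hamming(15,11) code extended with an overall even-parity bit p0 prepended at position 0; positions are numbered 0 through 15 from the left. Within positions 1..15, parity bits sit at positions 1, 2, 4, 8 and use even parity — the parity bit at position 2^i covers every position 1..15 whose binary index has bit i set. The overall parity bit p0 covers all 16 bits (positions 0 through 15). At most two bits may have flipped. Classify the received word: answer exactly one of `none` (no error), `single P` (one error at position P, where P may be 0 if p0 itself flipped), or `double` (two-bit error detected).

s1: b1⊕b3⊕b5⊕b7⊕b9⊕b11⊕b13⊕b15 = 0⊕0⊕1⊕0⊕0⊕1⊕1⊕1 = 0
s2: b2⊕b3⊕b6⊕b7⊕b10⊕b11⊕b14⊕b15 = 1⊕0⊕0⊕0⊕0⊕1⊕0⊕1 = 1
s4: b4⊕b5⊕b6⊕b7⊕b12⊕b13⊕b14⊕b15 = 0⊕1⊕0⊕0⊕1⊕1⊕0⊕1 = 0
s8: b8⊕b9⊕b10⊕b11⊕b12⊕b13⊕b14⊕b15 = 0⊕0⊕0⊕1⊕1⊕1⊕0⊕1 = 0
Syndrome (s8...s1) = 0010 → position 2.
Overall parity (XOR of all 16 bits, including p0): 0⊕0⊕1⊕0⊕0⊕1⊕0⊕0⊕0⊕0⊕0⊕1⊕1⊕1⊕0⊕1 = 0
Overall=0, syndrome position=2 → double-bit error detected (uncorrectable).

double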